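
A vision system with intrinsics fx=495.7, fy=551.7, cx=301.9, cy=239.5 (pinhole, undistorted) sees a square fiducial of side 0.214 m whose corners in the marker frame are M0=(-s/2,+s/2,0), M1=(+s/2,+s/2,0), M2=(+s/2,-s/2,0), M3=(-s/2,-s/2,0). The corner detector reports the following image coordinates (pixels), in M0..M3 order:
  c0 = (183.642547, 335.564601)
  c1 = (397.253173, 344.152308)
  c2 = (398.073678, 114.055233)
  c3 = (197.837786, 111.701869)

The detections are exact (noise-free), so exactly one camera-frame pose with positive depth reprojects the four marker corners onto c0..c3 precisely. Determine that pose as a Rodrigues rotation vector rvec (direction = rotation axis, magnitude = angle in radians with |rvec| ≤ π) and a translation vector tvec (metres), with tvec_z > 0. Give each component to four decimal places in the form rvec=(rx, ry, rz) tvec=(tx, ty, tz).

Intrinsics K: fx=495.7, fy=551.7, cx=301.9, cy=239.5
Marker side s = 0.214 m; corners in marker frame (Z=0):
  M0 = (-0.1070, +0.1070, 0)
  M1 = (+0.1070, +0.1070, 0)
  M2 = (+0.1070, -0.1070, 0)
  M3 = (-0.1070, -0.1070, 0)
Detected image corners:
  c0 = (183.642547, 335.564601) px
  c1 = (397.253173, 344.152308) px
  c2 = (398.073678, 114.055233) px
  c3 = (197.837786, 111.701869) px
Planar DLT: solve 8×8 A·h = b for H (H[2,2]=1):
  H  [+930.31905 -125.63943 +292.98577]
  H  [-2.29651 +991.09974 +222.61202]
  H  [-0.12096 -0.30643 +1.00000]
B = K⁻¹H; ‖b₁‖=1.954795, ‖b₂‖=1.954795; λ = 2/(‖b₁‖+‖b₂‖) = 0.511563, sign → tz>0 ⇒ λ=+0.511563
r₁ = λ·B[:,0] = (+0.99778,+0.02473,-0.06188); r₂ = λ·B[:,1] = (-0.03419,+0.98705,-0.15676)
r₃ = r₁×r₂ = (+0.05720,+0.15852,+0.98570); SVD([r₁ r₂ r₃]) → R = UVᵀ:
  R  [+0.99778 -0.03419 +0.05720]
  R  [+0.02473 +0.98705 +0.15852]
  R  [-0.06188 -0.15676 +0.98570]
t = (-0.00920, -0.01566, +0.51156) m
tr R = 2.970519; θ = arccos((tr R − 1)/2) = 0.171911 rad = 9.850°
axis k = ((R−Rᵀ)₃₂, (R−Rᵀ)₁₃, (R−Rᵀ)₂₁) / (2 sinθ) = (-0.921518, +0.348057, +0.172222)
rvec = θ·k = (-0.158420, +0.059835, +0.029607)

rvec=(-0.1584, 0.0598, 0.0296) tvec=(-0.0092, -0.0157, 0.5116)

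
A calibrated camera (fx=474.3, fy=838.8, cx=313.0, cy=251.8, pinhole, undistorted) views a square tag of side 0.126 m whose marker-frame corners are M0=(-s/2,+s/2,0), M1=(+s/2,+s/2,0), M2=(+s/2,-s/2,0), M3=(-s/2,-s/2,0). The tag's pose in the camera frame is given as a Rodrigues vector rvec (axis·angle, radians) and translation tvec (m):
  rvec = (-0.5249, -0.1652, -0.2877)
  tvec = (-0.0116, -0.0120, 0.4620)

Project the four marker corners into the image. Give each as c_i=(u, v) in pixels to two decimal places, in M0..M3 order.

c0=(254.45, 360.96) c1=(384.83, 300.11) c2=(339.64, 121.79) c3=(222.68, 164.38)

Intrinsics K: fx=474.3, fy=838.8, cx=313.0, cy=251.8
Marker side s = 0.126 m; corners in marker frame (Z=0):
  M0 = (-0.0630, +0.0630, 0)
  M1 = (+0.0630, +0.0630, 0)
  M2 = (+0.0630, -0.0630, 0)
  M3 = (-0.0630, -0.0630, 0)
rvec = (-0.5249, -0.1652, -0.2877), |rvec| = θ = 0.62095 rad = 35.578°
Rodrigues: sinθ=0.58181, 1−cosθ=0.18668; R = I + sinθ·[k]× + (1−cosθ)·[k]×²:
    [+0.94671 +0.31155 -0.08167]
    [-0.22758 +0.82654 +0.51482]
    [+0.22790 -0.46880 +0.85340]
t = (-0.0116, -0.0120, 0.4620) m
M0: Pc = R·M0+t = (-0.05162, +0.05441, +0.41811); u = 474.3·(-0.05162)/0.41811 + 313.0 = 254.4474, v = 838.8·(+0.05441)/0.41811 + 251.8 = 360.9554
M1: Pc = R·M1+t = (+0.06767, +0.02573, +0.44682); u = 474.3·(+0.06767)/0.44682 + 313.0 = 384.8317, v = 838.8·(+0.02573)/0.44682 + 251.8 = 300.1094
M2: Pc = R·M2+t = (+0.02842, -0.07841, +0.50589); u = 474.3·(+0.02842)/0.50589 + 313.0 = 339.6411, v = 838.8·(-0.07841)/0.50589 + 251.8 = 121.7921
M3: Pc = R·M3+t = (-0.09087, -0.04973, +0.47718); u = 474.3·(-0.09087)/0.47718 + 313.0 = 222.6775, v = 838.8·(-0.04973)/0.47718 + 251.8 = 164.3755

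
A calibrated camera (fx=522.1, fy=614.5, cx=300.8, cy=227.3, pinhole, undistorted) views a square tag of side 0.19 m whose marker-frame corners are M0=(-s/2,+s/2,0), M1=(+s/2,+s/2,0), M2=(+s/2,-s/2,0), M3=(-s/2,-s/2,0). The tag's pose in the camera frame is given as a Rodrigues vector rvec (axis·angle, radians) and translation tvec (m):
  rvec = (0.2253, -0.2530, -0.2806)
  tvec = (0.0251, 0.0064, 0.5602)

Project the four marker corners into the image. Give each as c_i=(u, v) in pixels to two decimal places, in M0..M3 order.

Intrinsics K: fx=522.1, fy=614.5, cx=300.8, cy=227.3
Marker side s = 0.19 m; corners in marker frame (Z=0):
  M0 = (-0.0950, +0.0950, 0)
  M1 = (+0.0950, +0.0950, 0)
  M2 = (+0.0950, -0.0950, 0)
  M3 = (-0.0950, -0.0950, 0)
rvec = (0.2253, -0.2530, -0.2806), |rvec| = θ = 0.43989 rad = 25.204°
Rodrigues: sinθ=0.42584, 1−cosθ=0.09520; R = I + sinθ·[k]× + (1−cosθ)·[k]×²:
    [+0.92977 +0.24359 -0.27602]
    [-0.29968 +0.93629 -0.18318]
    [+0.21382 +0.25303 +0.94353]
t = (0.0251, 0.0064, 0.5602) m
M0: Pc = R·M0+t = (-0.04009, +0.12382, +0.56393); u = 522.1·(-0.04009)/0.56393 + 300.8 = 263.6863, v = 614.5·(+0.12382)/0.56393 + 227.3 = 362.2215
M1: Pc = R·M1+t = (+0.13657, +0.06688, +0.60455); u = 522.1·(+0.13657)/0.60455 + 300.8 = 418.7438, v = 614.5·(+0.06688)/0.60455 + 227.3 = 295.2784
M2: Pc = R·M2+t = (+0.09029, -0.11102, +0.55647); u = 522.1·(+0.09029)/0.55647 + 300.8 = 385.5096, v = 614.5·(-0.11102)/0.55647 + 227.3 = 104.7067
M3: Pc = R·M3+t = (-0.08637, -0.05408, +0.51585); u = 522.1·(-0.08637)/0.51585 + 300.8 = 213.3838, v = 614.5·(-0.05408)/0.51585 + 227.3 = 162.8805

c0=(263.69, 362.22) c1=(418.74, 295.28) c2=(385.51, 104.71) c3=(213.38, 162.88)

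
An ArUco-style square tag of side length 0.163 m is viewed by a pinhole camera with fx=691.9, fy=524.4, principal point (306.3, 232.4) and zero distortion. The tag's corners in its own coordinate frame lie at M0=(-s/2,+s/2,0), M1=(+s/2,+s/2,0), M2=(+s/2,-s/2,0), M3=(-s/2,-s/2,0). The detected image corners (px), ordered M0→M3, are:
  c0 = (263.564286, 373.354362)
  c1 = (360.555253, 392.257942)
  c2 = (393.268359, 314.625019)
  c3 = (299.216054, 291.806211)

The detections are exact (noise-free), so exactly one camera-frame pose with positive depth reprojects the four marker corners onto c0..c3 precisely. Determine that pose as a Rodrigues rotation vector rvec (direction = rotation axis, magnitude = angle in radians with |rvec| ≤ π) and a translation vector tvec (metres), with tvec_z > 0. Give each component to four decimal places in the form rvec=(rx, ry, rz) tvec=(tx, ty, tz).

Intrinsics K: fx=691.9, fy=524.4, cx=306.3, cy=232.4
Marker side s = 0.163 m; corners in marker frame (Z=0):
  M0 = (-0.0815, +0.0815, 0)
  M1 = (+0.0815, +0.0815, 0)
  M2 = (+0.0815, -0.0815, 0)
  M3 = (-0.0815, -0.0815, 0)
Detected image corners:
  c0 = (263.564286, 373.354362) px
  c1 = (360.555253, 392.257942) px
  c2 = (393.268359, 314.625019) px
  c3 = (299.216054, 291.806211) px
Planar DLT: solve 8×8 A·h = b for H (H[2,2]=1):
  H  [+691.67177 -233.76962 +330.50385]
  H  [+238.20971 +462.65071 +343.04447]
  H  [+0.32114 -0.07382 +1.00000]
B = K⁻¹H; ‖b₁‖=0.967339, ‖b₂‖=0.967339; λ = 2/(‖b₁‖+‖b₂‖) = 1.033764, sign → tz>0 ⇒ λ=+1.033764
r₁ = λ·B[:,0] = (+0.88646,+0.32246,+0.33198); r₂ = λ·B[:,1] = (-0.31549,+0.94585,-0.07631)
r₃ = r₁×r₂ = (-0.33862,-0.03709,+0.94019); SVD([r₁ r₂ r₃]) → R = UVᵀ:
  R  [+0.88646 -0.31549 -0.33862]
  R  [+0.32246 +0.94585 -0.03709]
  R  [+0.33198 -0.07631 +0.94019]
t = (+0.03616, +0.21812, +1.03376) m
tr R = 2.772505; θ = arccos((tr R − 1)/2) = 0.481606 rad = 27.594°
axis k = ((R−Rᵀ)₃₂, (R−Rᵀ)₁₃, (R−Rᵀ)₂₁) / (2 sinθ) = (-0.042334, -0.723872, +0.688634)
rvec = θ·k = (-0.020388, -0.348621, +0.331650)

rvec=(-0.0204, -0.3486, 0.3317) tvec=(0.0362, 0.2181, 1.0338)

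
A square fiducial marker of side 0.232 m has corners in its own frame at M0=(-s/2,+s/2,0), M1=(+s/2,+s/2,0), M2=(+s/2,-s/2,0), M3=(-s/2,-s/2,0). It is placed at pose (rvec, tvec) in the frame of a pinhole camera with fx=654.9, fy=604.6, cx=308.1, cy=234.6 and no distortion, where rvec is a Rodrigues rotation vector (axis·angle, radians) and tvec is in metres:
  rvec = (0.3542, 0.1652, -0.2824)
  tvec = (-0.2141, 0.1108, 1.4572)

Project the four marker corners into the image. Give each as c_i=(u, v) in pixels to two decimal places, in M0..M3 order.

c0=(183.36, 331.49) c1=(277.20, 311.49) c2=(242.89, 225.20) c3=(145.40, 249.10)

Intrinsics K: fx=654.9, fy=604.6, cx=308.1, cy=234.6
Marker side s = 0.232 m; corners in marker frame (Z=0):
  M0 = (-0.1160, +0.1160, 0)
  M1 = (+0.1160, +0.1160, 0)
  M2 = (+0.1160, -0.1160, 0)
  M3 = (-0.1160, -0.1160, 0)
rvec = (0.3542, 0.1652, -0.2824), |rvec| = θ = 0.48218 rad = 27.627°
Rodrigues: sinθ=0.46371, 1−cosθ=0.11401; R = I + sinθ·[k]× + (1−cosθ)·[k]×²:
    [+0.94751 +0.30028 +0.10982]
    [-0.24289 +0.89937 -0.36351]
    [-0.20792 +0.31776 +0.92509]
t = (-0.2141, 0.1108, 1.4572) m
M0: Pc = R·M0+t = (-0.28918, +0.24330, +1.51818); u = 654.9·(-0.28918)/1.51818 + 308.1 = 183.3564, v = 604.6·(+0.24330)/1.51818 + 234.6 = 331.4926
M1: Pc = R·M1+t = (-0.06936, +0.18695, +1.46994); u = 654.9·(-0.06936)/1.46994 + 308.1 = 277.1996, v = 604.6·(+0.18695)/1.46994 + 234.6 = 311.4949
M2: Pc = R·M2+t = (-0.13902, -0.02170, +1.39622); u = 654.9·(-0.13902)/1.39622 + 308.1 = 242.8918, v = 604.6·(-0.02170)/1.39622 + 234.6 = 225.2025
M3: Pc = R·M3+t = (-0.35884, +0.03465, +1.44446); u = 654.9·(-0.35884)/1.44446 + 308.1 = 145.4049, v = 604.6·(+0.03465)/1.44446 + 234.6 = 249.1026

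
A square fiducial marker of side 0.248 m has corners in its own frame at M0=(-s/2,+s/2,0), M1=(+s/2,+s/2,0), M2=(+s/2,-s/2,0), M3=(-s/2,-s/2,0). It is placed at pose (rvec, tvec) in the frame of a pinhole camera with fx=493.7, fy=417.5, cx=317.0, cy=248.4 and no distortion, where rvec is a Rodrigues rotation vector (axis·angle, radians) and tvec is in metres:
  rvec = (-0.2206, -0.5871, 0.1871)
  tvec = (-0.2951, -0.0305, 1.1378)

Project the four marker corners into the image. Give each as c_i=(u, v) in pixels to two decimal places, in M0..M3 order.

c0=(122.37, 272.14) c1=(229.46, 290.41) c2=(245.05, 207.78) c3=(146.01, 180.81)

Intrinsics K: fx=493.7, fy=417.5, cx=317.0, cy=248.4
Marker side s = 0.248 m; corners in marker frame (Z=0):
  M0 = (-0.1240, +0.1240, 0)
  M1 = (+0.1240, +0.1240, 0)
  M2 = (+0.1240, -0.1240, 0)
  M3 = (-0.1240, -0.1240, 0)
rvec = (-0.2206, -0.5871, 0.1871), |rvec| = θ = 0.65449 rad = 37.500°
Rodrigues: sinθ=0.60875, 1−cosθ=0.20664; R = I + sinθ·[k]× + (1−cosθ)·[k]×²:
    [+0.81683 -0.11155 -0.56598]
    [+0.23650 +0.95964 +0.15219]
    [+0.52616 -0.25818 +0.81025]
t = (-0.2951, -0.0305, 1.1378) m
M0: Pc = R·M0+t = (-0.41022, +0.05917, +1.04054); u = 493.7·(-0.41022)/1.04054 + 317.0 = 122.3656, v = 417.5·(+0.05917)/1.04054 + 248.4 = 272.1404
M1: Pc = R·M1+t = (-0.20764, +0.11782, +1.17103); u = 493.7·(-0.20764)/1.17103 + 317.0 = 229.4583, v = 417.5·(+0.11782)/1.17103 + 248.4 = 290.4061
M2: Pc = R·M2+t = (-0.17998, -0.12017, +1.23506); u = 493.7·(-0.17998)/1.23506 + 317.0 = 245.0548, v = 417.5·(-0.12017)/1.23506 + 248.4 = 207.7781
M3: Pc = R·M3+t = (-0.38256, -0.17882, +1.10457); u = 493.7·(-0.38256)/1.10457 + 317.0 = 146.0124, v = 417.5·(-0.17882)/1.10457 + 248.4 = 180.8099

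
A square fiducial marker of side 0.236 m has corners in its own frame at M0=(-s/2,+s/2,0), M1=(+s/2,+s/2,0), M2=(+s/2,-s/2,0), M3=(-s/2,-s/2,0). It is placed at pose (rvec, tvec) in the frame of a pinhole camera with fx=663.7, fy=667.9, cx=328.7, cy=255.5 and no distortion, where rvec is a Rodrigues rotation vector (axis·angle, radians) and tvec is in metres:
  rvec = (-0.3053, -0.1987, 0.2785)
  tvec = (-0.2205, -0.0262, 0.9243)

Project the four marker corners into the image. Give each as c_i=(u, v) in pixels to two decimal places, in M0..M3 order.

c0=(53.69, 291.38) c1=(227.76, 342.04) c2=(273.79, 187.99) c3=(115.44, 135.62)

Intrinsics K: fx=663.7, fy=667.9, cx=328.7, cy=255.5
Marker side s = 0.236 m; corners in marker frame (Z=0):
  M0 = (-0.1180, +0.1180, 0)
  M1 = (+0.1180, +0.1180, 0)
  M2 = (+0.1180, -0.1180, 0)
  M3 = (-0.1180, -0.1180, 0)
rvec = (-0.3053, -0.1987, 0.2785), |rvec| = θ = 0.45853 rad = 26.272°
Rodrigues: sinθ=0.44263, 1−cosθ=0.10330; R = I + sinθ·[k]× + (1−cosθ)·[k]×²:
    [+0.94250 -0.23904 -0.23358]
    [+0.29865 +0.91610 +0.26753]
    [+0.15004 -0.32190 +0.93481]
t = (-0.2205, -0.0262, 0.9243) m
M0: Pc = R·M0+t = (-0.35992, +0.04666, +0.86861); u = 663.7·(-0.35992)/0.86861 + 328.7 = 53.6867, v = 667.9·(+0.04666)/0.86861 + 255.5 = 291.3778
M1: Pc = R·M1+t = (-0.13749, +0.11714, +0.90402); u = 663.7·(-0.13749)/0.90402 + 328.7 = 227.7581, v = 667.9·(+0.11714)/0.90402 + 255.5 = 342.0445
M2: Pc = R·M2+t = (-0.08108, -0.09906, +0.97999); u = 663.7·(-0.08108)/0.97999 + 328.7 = 273.7891, v = 667.9·(-0.09906)/0.97999 + 255.5 = 187.9871
M3: Pc = R·M3+t = (-0.30351, -0.16954, +0.94458); u = 663.7·(-0.30351)/0.94458 + 328.7 = 115.4431, v = 667.9·(-0.16954)/0.94458 + 255.5 = 135.6204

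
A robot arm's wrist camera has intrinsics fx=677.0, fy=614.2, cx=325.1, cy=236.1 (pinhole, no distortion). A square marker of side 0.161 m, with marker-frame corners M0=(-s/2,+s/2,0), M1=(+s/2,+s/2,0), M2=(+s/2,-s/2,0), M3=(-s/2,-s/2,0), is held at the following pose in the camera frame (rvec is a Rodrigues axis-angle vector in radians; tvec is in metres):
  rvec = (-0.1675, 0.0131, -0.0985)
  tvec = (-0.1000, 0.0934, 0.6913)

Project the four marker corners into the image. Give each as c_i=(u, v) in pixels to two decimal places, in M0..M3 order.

Intrinsics K: fx=677.0, fy=614.2, cx=325.1, cy=236.1
Marker side s = 0.161 m; corners in marker frame (Z=0):
  M0 = (-0.0805, +0.0805, 0)
  M1 = (+0.0805, +0.0805, 0)
  M2 = (+0.0805, -0.0805, 0)
  M3 = (-0.0805, -0.0805, 0)
rvec = (-0.1675, 0.0131, -0.0985), |rvec| = θ = 0.19476 rad = 11.159°
Rodrigues: sinθ=0.19353, 1−cosθ=0.01891; R = I + sinθ·[k]× + (1−cosθ)·[k]×²:
    [+0.99508 +0.09678 +0.02124]
    [-0.09897 +0.98118 +0.16580]
    [-0.00479 -0.16709 +0.98593]
t = (-0.1000, 0.0934, 0.6913) m
M0: Pc = R·M0+t = (-0.17231, +0.18035, +0.67824); u = 677.0·(-0.17231)/0.67824 + 325.1 = 153.1012, v = 614.2·(+0.18035)/0.67824 + 236.1 = 399.4244
M1: Pc = R·M1+t = (-0.01210, +0.16442, +0.67746); u = 677.0·(-0.01210)/0.67746 + 325.1 = 313.0033, v = 614.2·(+0.16442)/0.67746 + 236.1 = 385.1639
M2: Pc = R·M2+t = (-0.02769, +0.00645, +0.70436); u = 677.0·(-0.02769)/0.70436 + 325.1 = 298.4883, v = 614.2·(+0.00645)/0.70436 + 236.1 = 241.7224
M3: Pc = R·M3+t = (-0.18790, +0.02238, +0.70514); u = 677.0·(-0.18790)/0.70514 + 325.1 = 144.7024, v = 614.2·(+0.02238)/0.70514 + 236.1 = 255.5958

c0=(153.10, 399.42) c1=(313.00, 385.16) c2=(298.49, 241.72) c3=(144.70, 255.60)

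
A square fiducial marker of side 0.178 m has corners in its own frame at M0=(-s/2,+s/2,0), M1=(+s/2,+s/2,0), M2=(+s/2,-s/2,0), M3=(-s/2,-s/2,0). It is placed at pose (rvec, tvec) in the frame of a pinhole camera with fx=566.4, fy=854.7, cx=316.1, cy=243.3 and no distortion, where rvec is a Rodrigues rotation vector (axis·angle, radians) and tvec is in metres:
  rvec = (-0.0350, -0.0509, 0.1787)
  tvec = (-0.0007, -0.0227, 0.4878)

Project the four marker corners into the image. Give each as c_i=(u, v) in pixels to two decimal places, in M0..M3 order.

Intrinsics K: fx=566.4, fy=854.7, cx=316.1, cy=243.3
Marker side s = 0.178 m; corners in marker frame (Z=0):
  M0 = (-0.0890, +0.0890, 0)
  M1 = (+0.0890, +0.0890, 0)
  M2 = (+0.0890, -0.0890, 0)
  M3 = (-0.0890, -0.0890, 0)
rvec = (-0.0350, -0.0509, 0.1787), |rvec| = θ = 0.18908 rad = 10.833°
Rodrigues: sinθ=0.18795, 1−cosθ=0.01782; R = I + sinθ·[k]× + (1−cosθ)·[k]×²:
    [+0.98279 -0.17675 -0.05372]
    [+0.17853 +0.98347 +0.03026]
    [+0.04748 -0.03933 +0.99810]
t = (-0.0007, -0.0227, 0.4878) m
M0: Pc = R·M0+t = (-0.10390, +0.04894, +0.48007); u = 566.4·(-0.10390)/0.48007 + 316.1 = 193.5183, v = 854.7·(+0.04894)/0.48007 + 243.3 = 330.4304
M1: Pc = R·M1+t = (+0.07104, +0.08072, +0.48853); u = 566.4·(+0.07104)/0.48853 + 316.1 = 398.4614, v = 854.7·(+0.08072)/0.48853 + 243.3 = 384.5194
M2: Pc = R·M2+t = (+0.10250, -0.09434, +0.49553); u = 566.4·(+0.10250)/0.49553 + 316.1 = 433.2592, v = 854.7·(-0.09434)/0.49553 + 243.3 = 80.5789
M3: Pc = R·M3+t = (-0.07244, -0.12612, +0.48707); u = 566.4·(-0.07244)/0.48707 + 316.1 = 231.8652, v = 854.7·(-0.12612)/0.48707 + 243.3 = 21.9936

c0=(193.52, 330.43) c1=(398.46, 384.52) c2=(433.26, 80.58) c3=(231.87, 21.99)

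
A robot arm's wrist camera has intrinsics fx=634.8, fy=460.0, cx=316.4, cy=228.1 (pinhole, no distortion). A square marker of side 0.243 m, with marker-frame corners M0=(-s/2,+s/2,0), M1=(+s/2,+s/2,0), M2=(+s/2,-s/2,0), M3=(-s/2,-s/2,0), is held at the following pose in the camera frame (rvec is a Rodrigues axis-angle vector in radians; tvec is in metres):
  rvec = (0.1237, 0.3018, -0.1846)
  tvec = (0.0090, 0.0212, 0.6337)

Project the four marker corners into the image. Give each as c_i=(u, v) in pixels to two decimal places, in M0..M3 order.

c0=(241.18, 335.58) c1=(470.06, 318.96) c2=(423.62, 136.13) c3=(192.11, 173.93)

Intrinsics K: fx=634.8, fy=460.0, cx=316.4, cy=228.1
Marker side s = 0.243 m; corners in marker frame (Z=0):
  M0 = (-0.1215, +0.1215, 0)
  M1 = (+0.1215, +0.1215, 0)
  M2 = (+0.1215, -0.1215, 0)
  M3 = (-0.1215, -0.1215, 0)
rvec = (0.1237, 0.3018, -0.1846), |rvec| = θ = 0.37478 rad = 21.473°
Rodrigues: sinθ=0.36607, 1−cosθ=0.06941; R = I + sinθ·[k]× + (1−cosθ)·[k]×²:
    [+0.93815 +0.19876 +0.28350]
    [-0.16186 +0.97560 -0.14836]
    [-0.30607 +0.09329 +0.94743]
t = (0.0090, 0.0212, 0.6337) m
M0: Pc = R·M0+t = (-0.08084, +0.15940, +0.68222); u = 634.8·(-0.08084)/0.68222 + 316.4 = 241.1830, v = 460.0·(+0.15940)/0.68222 + 228.1 = 335.5789
M1: Pc = R·M1+t = (+0.14713, +0.12007, +0.60785); u = 634.8·(+0.14713)/0.60785 + 316.4 = 470.0581, v = 460.0·(+0.12007)/0.60785 + 228.1 = 318.9646
M2: Pc = R·M2+t = (+0.09884, -0.11700, +0.58518); u = 634.8·(+0.09884)/0.58518 + 316.4 = 423.6172, v = 460.0·(-0.11700)/0.58518 + 228.1 = 136.1270
M3: Pc = R·M3+t = (-0.12913, -0.07767, +0.65955); u = 634.8·(-0.12913)/0.65955 + 316.4 = 192.1121, v = 460.0·(-0.07767)/0.65955 + 228.1 = 173.9302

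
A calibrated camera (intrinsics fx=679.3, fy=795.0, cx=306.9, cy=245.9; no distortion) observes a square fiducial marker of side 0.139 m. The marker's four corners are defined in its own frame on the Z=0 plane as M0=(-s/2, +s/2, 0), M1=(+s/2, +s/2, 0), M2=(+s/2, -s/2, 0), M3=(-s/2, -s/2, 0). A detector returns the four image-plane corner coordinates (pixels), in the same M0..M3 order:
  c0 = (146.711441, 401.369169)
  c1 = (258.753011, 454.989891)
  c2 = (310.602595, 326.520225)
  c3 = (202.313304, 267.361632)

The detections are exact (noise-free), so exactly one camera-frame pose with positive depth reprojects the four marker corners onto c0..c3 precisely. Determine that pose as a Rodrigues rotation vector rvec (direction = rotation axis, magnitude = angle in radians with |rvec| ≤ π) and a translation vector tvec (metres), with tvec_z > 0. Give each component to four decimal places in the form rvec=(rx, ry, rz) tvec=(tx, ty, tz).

Intrinsics K: fx=679.3, fy=795.0, cx=306.9, cy=245.9
Marker side s = 0.139 m; corners in marker frame (Z=0):
  M0 = (-0.0695, +0.0695, 0)
  M1 = (+0.0695, +0.0695, 0)
  M2 = (+0.0695, -0.0695, 0)
  M3 = (-0.0695, -0.0695, 0)
Detected image corners:
  c0 = (146.711441, 401.369169) px
  c1 = (258.753011, 454.989891) px
  c2 = (310.602595, 326.520225) px
  c3 = (202.313304, 267.361632) px
Planar DLT: solve 8×8 A·h = b for H (H[2,2]=1):
  H  [+870.09181 -404.60961 +231.03886]
  H  [+528.34817 +914.62172 +362.85691]
  H  [+0.33803 -0.08019 +1.00000]
B = K⁻¹H; ‖b₁‖=1.304077, ‖b₂‖=1.304077; λ = 2/(‖b₁‖+‖b₂‖) = 0.766826, sign → tz>0 ⇒ λ=+0.766826
r₁ = λ·B[:,0] = (+0.86509,+0.42945,+0.25921); r₂ = λ·B[:,1] = (-0.42896,+0.90123,-0.06149)
r₃ = r₁×r₂ = (-0.26001,-0.05800,+0.96386); SVD([r₁ r₂ r₃]) → R = UVᵀ:
  R  [+0.86509 -0.42896 -0.26001]
  R  [+0.42945 +0.90123 -0.05800]
  R  [+0.25921 -0.06149 +0.96386]
t = (-0.08564, +0.11281, +0.76683) m
tr R = 2.730181; θ = arccos((tr R − 1)/2) = 0.525465 rad = 30.107°
axis k = ((R−Rᵀ)₃₂, (R−Rᵀ)₁₃, (R−Rᵀ)₂₁) / (2 sinθ) = (-0.003482, -0.517551, +0.855645)
rvec = θ·k = (-0.001830, -0.271955, +0.449612)

rvec=(-0.0018, -0.2720, 0.4496) tvec=(-0.0856, 0.1128, 0.7668)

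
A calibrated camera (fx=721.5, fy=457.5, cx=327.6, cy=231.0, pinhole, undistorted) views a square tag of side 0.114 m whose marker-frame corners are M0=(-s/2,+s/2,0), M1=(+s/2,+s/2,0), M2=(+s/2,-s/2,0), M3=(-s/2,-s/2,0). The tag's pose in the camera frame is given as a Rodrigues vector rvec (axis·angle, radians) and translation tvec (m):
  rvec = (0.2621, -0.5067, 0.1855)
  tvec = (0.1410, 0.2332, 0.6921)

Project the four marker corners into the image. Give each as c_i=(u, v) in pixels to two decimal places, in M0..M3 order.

c0=(411.43, 421.49) c1=(501.37, 414.50) c2=(534.71, 350.56) c3=(444.52, 352.21)

Intrinsics K: fx=721.5, fy=457.5, cx=327.6, cy=231.0
Marker side s = 0.114 m; corners in marker frame (Z=0):
  M0 = (-0.0570, +0.0570, 0)
  M1 = (+0.0570, +0.0570, 0)
  M2 = (+0.0570, -0.0570, 0)
  M3 = (-0.0570, -0.0570, 0)
rvec = (0.2621, -0.5067, 0.1855), |rvec| = θ = 0.59988 rad = 34.370°
Rodrigues: sinθ=0.56454, 1−cosθ=0.17459; R = I + sinθ·[k]× + (1−cosθ)·[k]×²:
    [+0.85874 -0.23901 -0.45326]
    [+0.11014 +0.94997 -0.29226]
    [+0.50044 +0.20106 +0.84210]
t = (0.1410, 0.2332, 0.6921) m
M0: Pc = R·M0+t = (+0.07843, +0.28107, +0.67504); u = 721.5·(+0.07843)/0.67504 + 327.6 = 411.4271, v = 457.5·(+0.28107)/0.67504 + 231.0 = 421.4936
M1: Pc = R·M1+t = (+0.17632, +0.29363, +0.73209); u = 721.5·(+0.17632)/0.73209 + 327.6 = 501.3749, v = 457.5·(+0.29363)/0.73209 + 231.0 = 414.4951
M2: Pc = R·M2+t = (+0.20357, +0.18533, +0.70916); u = 721.5·(+0.20357)/0.70916 + 327.6 = 534.7123, v = 457.5·(+0.18533)/0.70916 + 231.0 = 350.5606
M3: Pc = R·M3+t = (+0.10568, +0.17277, +0.65211); u = 721.5·(+0.10568)/0.65211 + 327.6 = 444.5195, v = 457.5·(+0.17277)/0.65211 + 231.0 = 352.2117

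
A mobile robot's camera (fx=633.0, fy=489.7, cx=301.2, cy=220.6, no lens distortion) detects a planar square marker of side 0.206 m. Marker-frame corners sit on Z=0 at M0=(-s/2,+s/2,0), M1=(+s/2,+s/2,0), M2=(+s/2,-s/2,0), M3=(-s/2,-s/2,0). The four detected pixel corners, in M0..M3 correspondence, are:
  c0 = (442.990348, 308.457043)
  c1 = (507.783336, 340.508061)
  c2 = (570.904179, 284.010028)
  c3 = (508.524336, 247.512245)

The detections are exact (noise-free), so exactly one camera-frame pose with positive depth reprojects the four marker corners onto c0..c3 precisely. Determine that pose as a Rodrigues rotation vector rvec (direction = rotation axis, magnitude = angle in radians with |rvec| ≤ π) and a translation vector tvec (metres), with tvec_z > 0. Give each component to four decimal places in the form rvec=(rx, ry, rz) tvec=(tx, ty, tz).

Intrinsics K: fx=633.0, fy=489.7, cx=301.2, cy=220.6
Marker side s = 0.206 m; corners in marker frame (Z=0):
  M0 = (-0.1030, +0.1030, 0)
  M1 = (+0.1030, +0.1030, 0)
  M2 = (+0.1030, -0.1030, 0)
  M3 = (-0.1030, -0.1030, 0)
Detected image corners:
  c0 = (442.990348, 308.457043) px
  c1 = (507.783336, 340.508061) px
  c2 = (570.904179, 284.010028) px
  c3 = (508.524336, 247.512245) px
Planar DLT: solve 8×8 A·h = b for H (H[2,2]=1):
  H  [+460.36656 -252.20260 +508.13793]
  H  [+254.41284 +319.54491 +296.00597]
  H  [+0.29874 +0.11799 +1.00000]
B = K⁻¹H; ‖b₁‖=0.761452, ‖b₂‖=0.761452; λ = 2/(‖b₁‖+‖b₂‖) = 1.313280, sign → tz>0 ⇒ λ=+1.313280
r₁ = λ·B[:,0] = (+0.76844,+0.50555,+0.39232); r₂ = λ·B[:,1] = (-0.59697,+0.78715,+0.15495)
r₃ = r₁×r₂ = (-0.23048,-0.35328,+0.90668); SVD([r₁ r₂ r₃]) → R = UVᵀ:
  R  [+0.76844 -0.59697 -0.23048]
  R  [+0.50555 +0.78715 -0.35328]
  R  [+0.39232 +0.15495 +0.90668]
t = (+0.42933, +0.20222, +1.31328) m
tr R = 2.462274; θ = arccos((tr R − 1)/2) = 0.750809 rad = 43.018°
axis k = ((R−Rᵀ)₃₂, (R−Rᵀ)₁₃, (R−Rᵀ)₂₁) / (2 sinθ) = (+0.372481, -0.456448, +0.808031)
rvec = θ·k = (+0.279662, -0.342705, +0.606677)

rvec=(0.2797, -0.3427, 0.6067) tvec=(0.4293, 0.2022, 1.3133)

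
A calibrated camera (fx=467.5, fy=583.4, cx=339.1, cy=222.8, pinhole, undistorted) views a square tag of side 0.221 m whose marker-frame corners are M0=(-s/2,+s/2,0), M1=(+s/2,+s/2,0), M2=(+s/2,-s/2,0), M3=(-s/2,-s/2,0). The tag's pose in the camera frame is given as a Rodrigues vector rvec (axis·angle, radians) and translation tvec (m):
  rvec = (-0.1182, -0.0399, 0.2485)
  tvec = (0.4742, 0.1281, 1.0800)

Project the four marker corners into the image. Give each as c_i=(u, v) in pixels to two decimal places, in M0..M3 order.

Intrinsics K: fx=467.5, fy=583.4, cx=339.1, cy=222.8
Marker side s = 0.221 m; corners in marker frame (Z=0):
  M0 = (-0.1105, +0.1105, 0)
  M1 = (+0.1105, +0.1105, 0)
  M2 = (+0.1105, -0.1105, 0)
  M3 = (-0.1105, -0.1105, 0)
rvec = (-0.1182, -0.0399, 0.2485), |rvec| = θ = 0.27806 rad = 15.931°
Rodrigues: sinθ=0.27449, 1−cosθ=0.03841; R = I + sinθ·[k]× + (1−cosθ)·[k]×²:
    [+0.96853 -0.24297 -0.05398]
    [+0.24765 +0.96238 +0.11176]
    [+0.02480 -0.12161 +0.99227]
t = (0.4742, 0.1281, 1.0800) m
M0: Pc = R·M0+t = (+0.34033, +0.20708, +1.06382); u = 467.5·(+0.34033)/1.06382 + 339.1 = 488.6588, v = 583.4·(+0.20708)/1.06382 + 222.8 = 336.3613
M1: Pc = R·M1+t = (+0.55437, +0.26181, +1.06930); u = 467.5·(+0.55437)/1.06930 + 339.1 = 581.4732, v = 583.4·(+0.26181)/1.06930 + 222.8 = 365.6401
M2: Pc = R·M2+t = (+0.60807, +0.04912, +1.09618); u = 467.5·(+0.60807)/1.09618 + 339.1 = 598.4311, v = 583.4·(+0.04912)/1.09618 + 222.8 = 248.9436
M3: Pc = R·M3+t = (+0.39403, -0.00561, +1.09070); u = 467.5·(+0.39403)/1.09070 + 339.1 = 507.9889, v = 583.4·(-0.00561)/1.09070 + 222.8 = 219.7999

c0=(488.66, 336.36) c1=(581.47, 365.64) c2=(598.43, 248.94) c3=(507.99, 219.80)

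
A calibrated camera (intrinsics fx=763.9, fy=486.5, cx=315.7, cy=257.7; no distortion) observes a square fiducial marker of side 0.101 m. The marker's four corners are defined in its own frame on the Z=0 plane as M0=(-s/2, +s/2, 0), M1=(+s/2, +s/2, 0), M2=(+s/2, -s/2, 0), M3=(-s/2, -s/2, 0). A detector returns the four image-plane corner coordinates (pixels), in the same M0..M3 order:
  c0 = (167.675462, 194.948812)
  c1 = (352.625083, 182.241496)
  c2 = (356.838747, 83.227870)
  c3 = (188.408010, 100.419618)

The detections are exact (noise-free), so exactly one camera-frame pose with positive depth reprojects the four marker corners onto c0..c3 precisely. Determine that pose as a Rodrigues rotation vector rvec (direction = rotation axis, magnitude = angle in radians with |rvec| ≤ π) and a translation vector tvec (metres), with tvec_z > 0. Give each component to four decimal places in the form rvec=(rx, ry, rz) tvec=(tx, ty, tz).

rvec=(-0.4175, 0.2660, -0.0124) tvec=(-0.0281, -0.1021, 0.4153)

Intrinsics K: fx=763.9, fy=486.5, cx=315.7, cy=257.7
Marker side s = 0.101 m; corners in marker frame (Z=0):
  M0 = (-0.0505, +0.0505, 0)
  M1 = (+0.0505, +0.0505, 0)
  M2 = (+0.0505, -0.0505, 0)
  M3 = (-0.0505, -0.0505, 0)
Detected image corners:
  c0 = (167.675462, 194.948812) px
  c1 = (352.625083, 182.241496) px
  c2 = (356.838747, 83.227870) px
  c3 = (188.408010, 100.419618) px
Planar DLT: solve 8×8 A·h = b for H (H[2,2]=1):
  H  [+1583.32485 -384.03178 +263.97733]
  H  [-234.41138 +821.64341 +138.07236]
  H  [-0.60845 -0.96860 +1.00000]
B = K⁻¹H; ‖b₁‖=2.407758, ‖b₂‖=2.407758; λ = 2/(‖b₁‖+‖b₂‖) = 0.415324, sign → tz>0 ⇒ λ=+0.415324
r₁ = λ·B[:,0] = (+0.96527,-0.06626,-0.25270); r₂ = λ·B[:,1] = (-0.04254,+0.91453,-0.40228)
r₃ = r₁×r₂ = (+0.25776,+0.39906,+0.87995); SVD([r₁ r₂ r₃]) → R = UVᵀ:
  R  [+0.96527 -0.04254 +0.25776]
  R  [-0.06626 +0.91453 +0.39906]
  R  [-0.25270 -0.40228 +0.87995]
t = (-0.02812, -0.10213, +0.41532) m
tr R = 2.759746; θ = arccos((tr R − 1)/2) = 0.495201 rad = 28.373°
axis k = ((R−Rᵀ)₃₂, (R−Rᵀ)₁₃, (R−Rᵀ)₂₁) / (2 sinθ) = (-0.843154, +0.537093, -0.024956)
rvec = θ·k = (-0.417531, +0.265969, -0.012358)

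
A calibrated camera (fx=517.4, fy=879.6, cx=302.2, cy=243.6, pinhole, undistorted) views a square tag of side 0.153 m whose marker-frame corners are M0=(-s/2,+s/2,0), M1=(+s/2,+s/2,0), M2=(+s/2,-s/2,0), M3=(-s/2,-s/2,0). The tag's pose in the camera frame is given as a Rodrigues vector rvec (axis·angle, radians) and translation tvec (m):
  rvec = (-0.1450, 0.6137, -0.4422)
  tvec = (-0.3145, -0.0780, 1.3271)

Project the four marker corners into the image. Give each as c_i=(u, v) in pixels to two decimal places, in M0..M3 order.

Intrinsics K: fx=517.4, fy=879.6, cx=302.2, cy=243.6
Marker side s = 0.153 m; corners in marker frame (Z=0):
  M0 = (-0.0765, +0.0765, 0)
  M1 = (+0.0765, +0.0765, 0)
  M2 = (+0.0765, -0.0765, 0)
  M3 = (-0.0765, -0.0765, 0)
rvec = (-0.1450, 0.6137, -0.4422), |rvec| = θ = 0.77019 rad = 44.129°
Rodrigues: sinθ=0.69627, 1−cosθ=0.28222; R = I + sinθ·[k]× + (1−cosθ)·[k]×²:
    [+0.72778 +0.35742 +0.58531]
    [-0.44210 +0.89697 +0.00197]
    [-0.52429 -0.26020 +0.81081]
t = (-0.3145, -0.0780, 1.3271) m
M0: Pc = R·M0+t = (-0.34283, +0.02444, +1.34730); u = 517.4·(-0.34283)/1.34730 + 302.2 = 170.5434, v = 879.6·(+0.02444)/1.34730 + 243.6 = 259.5547
M1: Pc = R·M1+t = (-0.23148, -0.04320, +1.26709); u = 517.4·(-0.23148)/1.26709 + 302.2 = 207.6771, v = 879.6·(-0.04320)/1.26709 + 243.6 = 213.6091
M2: Pc = R·M2+t = (-0.28617, -0.18044, +1.30690); u = 517.4·(-0.28617)/1.30690 + 302.2 = 188.9063, v = 879.6·(-0.18044)/1.30690 + 243.6 = 122.1570
M3: Pc = R·M3+t = (-0.39752, -0.11280, +1.38711); u = 517.4·(-0.39752)/1.38711 + 302.2 = 153.9238, v = 879.6·(-0.11280)/1.38711 + 243.6 = 172.0726

c0=(170.54, 259.55) c1=(207.68, 213.61) c2=(188.91, 122.16) c3=(153.92, 172.07)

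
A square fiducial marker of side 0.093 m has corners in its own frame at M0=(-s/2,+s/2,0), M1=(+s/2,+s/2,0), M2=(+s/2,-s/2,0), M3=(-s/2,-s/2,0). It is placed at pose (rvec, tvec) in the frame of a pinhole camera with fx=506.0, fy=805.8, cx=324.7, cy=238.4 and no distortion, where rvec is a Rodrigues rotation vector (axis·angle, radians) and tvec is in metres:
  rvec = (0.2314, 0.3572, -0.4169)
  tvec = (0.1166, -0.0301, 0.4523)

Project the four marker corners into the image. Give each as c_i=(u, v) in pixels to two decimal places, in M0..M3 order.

Intrinsics K: fx=506.0, fy=805.8, cx=324.7, cy=238.4
Marker side s = 0.093 m; corners in marker frame (Z=0):
  M0 = (-0.0465, +0.0465, 0)
  M1 = (+0.0465, +0.0465, 0)
  M2 = (+0.0465, -0.0465, 0)
  M3 = (-0.0465, -0.0465, 0)
rvec = (0.2314, 0.3572, -0.4169), |rvec| = θ = 0.59577 rad = 34.135°
Rodrigues: sinθ=0.56115, 1−cosθ=0.17228; R = I + sinθ·[k]× + (1−cosθ)·[k]×²:
    [+0.85371 +0.43279 +0.28962]
    [-0.35255 +0.88965 -0.29023]
    [-0.38327 +0.14567 +0.91208]
t = (0.1166, -0.0301, 0.4523) m
M0: Pc = R·M0+t = (+0.09703, +0.02766, +0.47690); u = 506.0·(+0.09703)/0.47690 + 324.7 = 427.6489, v = 805.8·(+0.02766)/0.47690 + 238.4 = 285.1403
M1: Pc = R·M1+t = (+0.17642, -0.00513, +0.44125); u = 506.0·(+0.17642)/0.44125 + 324.7 = 527.0099, v = 805.8·(-0.00513)/0.44125 + 238.4 = 229.0408
M2: Pc = R·M2+t = (+0.13617, -0.08786, +0.42770); u = 506.0·(+0.13617)/0.42770 + 324.7 = 485.8003, v = 805.8·(-0.08786)/0.42770 + 238.4 = 72.8666
M3: Pc = R·M3+t = (+0.05678, -0.05507, +0.46335); u = 506.0·(+0.05678)/0.46335 + 324.7 = 386.7043, v = 805.8·(-0.05507)/0.46335 + 238.4 = 142.6202

c0=(427.65, 285.14) c1=(527.01, 229.04) c2=(485.80, 72.87) c3=(386.70, 142.62)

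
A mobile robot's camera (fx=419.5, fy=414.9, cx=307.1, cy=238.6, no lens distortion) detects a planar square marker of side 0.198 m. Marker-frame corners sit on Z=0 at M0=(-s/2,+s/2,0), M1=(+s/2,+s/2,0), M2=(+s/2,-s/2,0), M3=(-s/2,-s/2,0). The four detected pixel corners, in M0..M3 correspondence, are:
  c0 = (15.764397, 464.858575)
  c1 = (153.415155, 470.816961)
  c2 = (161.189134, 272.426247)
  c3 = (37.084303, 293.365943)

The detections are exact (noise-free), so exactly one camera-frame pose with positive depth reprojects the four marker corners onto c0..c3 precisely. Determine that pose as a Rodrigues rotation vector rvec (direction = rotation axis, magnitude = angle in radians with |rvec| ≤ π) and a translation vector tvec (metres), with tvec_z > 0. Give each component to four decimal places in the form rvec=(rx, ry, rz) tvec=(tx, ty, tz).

Intrinsics K: fx=419.5, fy=414.9, cx=307.1, cy=238.6
Marker side s = 0.198 m; corners in marker frame (Z=0):
  M0 = (-0.0990, +0.0990, 0)
  M1 = (+0.0990, +0.0990, 0)
  M2 = (+0.0990, -0.0990, 0)
  M3 = (-0.0990, -0.0990, 0)
Detected image corners:
  c0 = (15.764397, 464.858575) px
  c1 = (153.415155, 470.816961) px
  c2 = (161.189134, 272.426247) px
  c3 = (37.084303, 293.365943) px
Planar DLT: solve 8×8 A·h = b for H (H[2,2]=1):
  H  [+589.20598 -131.81111 +87.38236]
  H  [-326.86997 +701.05581 +370.09057]
  H  [-0.75914 -0.60711 +1.00000]
B = K⁻¹H; ‖b₁‖=2.131286, ‖b₂‖=2.131286; λ = 2/(‖b₁‖+‖b₂‖) = 0.469200, sign → tz>0 ⇒ λ=+0.469200
r₁ = λ·B[:,0] = (+0.91976,-0.16481,-0.35619); r₂ = λ·B[:,1] = (+0.06110,+0.95662,-0.28486)
r₃ = r₁×r₂ = (+0.38769,+0.24024,+0.88994); SVD([r₁ r₂ r₃]) → R = UVᵀ:
  R  [+0.91976 +0.06110 +0.38769]
  R  [-0.16481 +0.95662 +0.24024]
  R  [-0.35619 -0.28486 +0.88994]
t = (-0.24575, +0.14870, +0.46920) m
tr R = 2.766322; θ = arccos((tr R − 1)/2) = 0.488237 rad = 27.974°
axis k = ((R−Rᵀ)₃₂, (R−Rᵀ)₁₃, (R−Rᵀ)₂₁) / (2 sinθ) = (-0.559714, +0.792924, -0.240814)
rvec = θ·k = (-0.273273, +0.387135, -0.117574)

rvec=(-0.2733, 0.3871, -0.1176) tvec=(-0.2457, 0.1487, 0.4692)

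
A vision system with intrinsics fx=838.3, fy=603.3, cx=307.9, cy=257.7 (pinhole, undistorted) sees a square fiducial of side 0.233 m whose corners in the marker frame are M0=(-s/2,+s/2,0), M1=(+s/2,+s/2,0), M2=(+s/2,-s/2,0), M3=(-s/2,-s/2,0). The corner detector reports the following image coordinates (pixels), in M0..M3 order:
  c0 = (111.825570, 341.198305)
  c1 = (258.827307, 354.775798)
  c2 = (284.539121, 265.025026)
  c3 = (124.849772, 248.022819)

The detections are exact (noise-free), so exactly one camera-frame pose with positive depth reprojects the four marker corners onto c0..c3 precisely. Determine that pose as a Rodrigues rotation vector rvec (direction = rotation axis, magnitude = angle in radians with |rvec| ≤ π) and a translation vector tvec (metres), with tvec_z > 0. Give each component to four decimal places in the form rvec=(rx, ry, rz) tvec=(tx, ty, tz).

rvec=(0.4994, -0.0874, 0.1769) tvec=(-0.1708, 0.0984, 1.2735)

Intrinsics K: fx=838.3, fy=603.3, cx=307.9, cy=257.7
Marker side s = 0.233 m; corners in marker frame (Z=0):
  M0 = (-0.1165, +0.1165, 0)
  M1 = (+0.1165, +0.1165, 0)
  M2 = (+0.1165, -0.1165, 0)
  M3 = (-0.1165, -0.1165, 0)
Detected image corners:
  c0 = (111.825570, 341.198305) px
  c1 = (258.827307, 354.775798) px
  c2 = (284.539121, 265.025026) px
  c3 = (124.849772, 248.022819) px
Planar DLT: solve 8×8 A·h = b for H (H[2,2]=1):
  H  [+676.32303 -11.74630 +195.48217]
  H  [+95.30418 +503.58084 +304.30255]
  H  [+0.09924 +0.36764 +1.00000]
B = K⁻¹H; ‖b₁‖=0.785247, ‖b₂‖=0.785247; λ = 2/(‖b₁‖+‖b₂‖) = 1.273485, sign → tz>0 ⇒ λ=+1.273485
r₁ = λ·B[:,0] = (+0.98100,+0.14719,+0.12639); r₂ = λ·B[:,1] = (-0.18980,+0.86301,+0.46818)
r₃ = r₁×r₂ = (-0.04016,-0.48327,+0.87455); SVD([r₁ r₂ r₃]) → R = UVᵀ:
  R  [+0.98100 -0.18980 -0.04016]
  R  [+0.14719 +0.86301 -0.48327]
  R  [+0.12639 +0.46818 +0.87455]
t = (-0.17078, +0.09837, +1.27348) m
tr R = 2.718556; θ = arccos((tr R − 1)/2) = 0.536939 rad = 30.764°
axis k = ((R−Rᵀ)₃₂, (R−Rᵀ)₁₃, (R−Rᵀ)₂₁) / (2 sinθ) = (+0.930046, -0.162802, +0.329408)
rvec = θ·k = (+0.499378, -0.087415, +0.176872)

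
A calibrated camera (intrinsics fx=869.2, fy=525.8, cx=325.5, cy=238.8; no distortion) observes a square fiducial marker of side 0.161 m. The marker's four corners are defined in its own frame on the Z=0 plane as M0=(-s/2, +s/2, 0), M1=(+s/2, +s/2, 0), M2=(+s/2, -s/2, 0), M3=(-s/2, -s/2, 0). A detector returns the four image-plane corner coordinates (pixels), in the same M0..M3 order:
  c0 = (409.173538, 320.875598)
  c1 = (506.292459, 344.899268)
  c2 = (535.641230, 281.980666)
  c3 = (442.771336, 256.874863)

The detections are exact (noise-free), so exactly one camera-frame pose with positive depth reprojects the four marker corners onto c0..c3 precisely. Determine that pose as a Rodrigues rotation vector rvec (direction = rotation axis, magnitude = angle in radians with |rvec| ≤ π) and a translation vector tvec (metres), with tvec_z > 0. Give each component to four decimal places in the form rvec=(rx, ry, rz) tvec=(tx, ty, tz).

Intrinsics K: fx=869.2, fy=525.8, cx=325.5, cy=238.8
Marker side s = 0.161 m; corners in marker frame (Z=0):
  M0 = (-0.0805, +0.0805, 0)
  M1 = (+0.0805, +0.0805, 0)
  M2 = (+0.0805, -0.0805, 0)
  M3 = (-0.0805, -0.0805, 0)
Detected image corners:
  c0 = (409.173538, 320.875598) px
  c1 = (506.292459, 344.899268) px
  c2 = (535.641230, 281.980666) px
  c3 = (442.771336, 256.874863) px
Planar DLT: solve 8×8 A·h = b for H (H[2,2]=1):
  H  [+679.37609 -297.14674 +474.46556]
  H  [+209.61118 +329.31770 +300.79514]
  H  [+0.18919 -0.21514 +1.00000]
B = K⁻¹H; ‖b₁‖=0.799233, ‖b₂‖=0.799233; λ = 2/(‖b₁‖+‖b₂‖) = 1.251199, sign → tz>0 ⇒ λ=+1.251199
r₁ = λ·B[:,0] = (+0.88930,+0.39128,+0.23672); r₂ = λ·B[:,1] = (-0.32693,+0.90590,-0.26918)
r₃ = r₁×r₂ = (-0.31977,+0.16199,+0.93354); SVD([r₁ r₂ r₃]) → R = UVᵀ:
  R  [+0.88930 -0.32693 -0.31977]
  R  [+0.39128 +0.90590 +0.16199]
  R  [+0.23672 -0.26918 +0.93354]
t = (+0.21443, +0.14752, +1.25120) m
tr R = 2.728749; θ = arccos((tr R − 1)/2) = 0.526891 rad = 30.189°
axis k = ((R−Rᵀ)₃₂, (R−Rᵀ)₁₃, (R−Rᵀ)₂₁) / (2 sinθ) = (-0.428731, -0.553336, +0.714150)
rvec = θ·k = (-0.225894, -0.291548, +0.376279)

rvec=(-0.2259, -0.2915, 0.3763) tvec=(0.2144, 0.1475, 1.2512)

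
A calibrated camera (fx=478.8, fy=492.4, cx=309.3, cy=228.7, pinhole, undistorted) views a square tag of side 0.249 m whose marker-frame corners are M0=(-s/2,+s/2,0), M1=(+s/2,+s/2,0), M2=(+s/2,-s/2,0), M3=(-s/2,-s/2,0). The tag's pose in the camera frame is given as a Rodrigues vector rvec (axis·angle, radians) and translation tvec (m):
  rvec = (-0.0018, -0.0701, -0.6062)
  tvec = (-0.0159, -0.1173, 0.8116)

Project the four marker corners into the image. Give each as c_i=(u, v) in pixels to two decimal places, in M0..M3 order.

c0=(281.34, 262.86) c1=(400.73, 177.29) c2=(318.23, 53.73) c3=(196.44, 137.25)

Intrinsics K: fx=478.8, fy=492.4, cx=309.3, cy=228.7
Marker side s = 0.249 m; corners in marker frame (Z=0):
  M0 = (-0.1245, +0.1245, 0)
  M1 = (+0.1245, +0.1245, 0)
  M2 = (+0.1245, -0.1245, 0)
  M3 = (-0.1245, -0.1245, 0)
rvec = (-0.0018, -0.0701, -0.6062), |rvec| = θ = 0.61024 rad = 34.964°
Rodrigues: sinθ=0.57307, 1−cosθ=0.18049; R = I + sinθ·[k]× + (1−cosθ)·[k]×²:
    [+0.81951 +0.56933 -0.06530]
    [-0.56921 +0.82189 +0.02229]
    [+0.06636 +0.01891 +0.99762]
t = (-0.0159, -0.1173, 0.8116) m
M0: Pc = R·M0+t = (-0.04705, +0.05589, +0.80569); u = 478.8·(-0.04705)/0.80569 + 309.3 = 281.3411, v = 492.4·(+0.05589)/0.80569 + 228.7 = 262.8584
M1: Pc = R·M1+t = (+0.15701, -0.08584, +0.82222); u = 478.8·(+0.15701)/0.82222 + 309.3 = 400.7320, v = 492.4·(-0.08584)/0.82222 + 228.7 = 177.2924
M2: Pc = R·M2+t = (+0.01525, -0.29049, +0.81751); u = 478.8·(+0.01525)/0.81751 + 309.3 = 318.2301, v = 492.4·(-0.29049)/0.81751 + 228.7 = 53.7314
M3: Pc = R·M3+t = (-0.18881, -0.14876, +0.80098); u = 478.8·(-0.18881)/0.80098 + 309.3 = 196.4356, v = 492.4·(-0.14876)/0.80098 + 228.7 = 137.2514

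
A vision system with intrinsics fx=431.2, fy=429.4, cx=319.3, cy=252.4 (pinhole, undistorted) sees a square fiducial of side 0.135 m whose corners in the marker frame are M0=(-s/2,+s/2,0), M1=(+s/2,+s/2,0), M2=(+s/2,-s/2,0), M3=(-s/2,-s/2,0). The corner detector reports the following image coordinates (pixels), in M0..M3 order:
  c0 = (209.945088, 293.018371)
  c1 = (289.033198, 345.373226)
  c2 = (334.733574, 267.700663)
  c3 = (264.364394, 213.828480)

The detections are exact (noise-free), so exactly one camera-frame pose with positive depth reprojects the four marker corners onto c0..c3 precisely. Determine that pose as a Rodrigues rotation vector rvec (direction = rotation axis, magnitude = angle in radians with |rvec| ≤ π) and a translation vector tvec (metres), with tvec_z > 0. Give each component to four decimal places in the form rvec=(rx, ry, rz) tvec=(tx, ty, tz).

rvec=(-0.2296, -0.4098, 0.5914) tvec=(-0.0606, 0.0387, 0.6129)

Intrinsics K: fx=431.2, fy=429.4, cx=319.3, cy=252.4
Marker side s = 0.135 m; corners in marker frame (Z=0):
  M0 = (-0.0675, +0.0675, 0)
  M1 = (+0.0675, +0.0675, 0)
  M2 = (+0.0675, -0.0675, 0)
  M3 = (-0.0675, -0.0675, 0)
Detected image corners:
  c0 = (209.945088, 293.018371) px
  c1 = (289.033198, 345.373226) px
  c2 = (334.733574, 267.700663) px
  c3 = (264.364394, 213.828480) px
Planar DLT: solve 8×8 A·h = b for H (H[2,2]=1):
  H  [+689.98403 -514.80558 +276.67607]
  H  [+533.96161 +432.81127 +279.47966]
  H  [+0.50121 -0.52850 +1.00000]
B = K⁻¹H; ‖b₁‖=1.631589, ‖b₂‖=1.631589; λ = 2/(‖b₁‖+‖b₂‖) = 0.612900, sign → tz>0 ⇒ λ=+0.612900
r₁ = λ·B[:,0] = (+0.75326,+0.58158,+0.30719); r₂ = λ·B[:,1] = (-0.49187,+0.80817,-0.32392)
r₃ = r₁×r₂ = (-0.43665,+0.09290,+0.89482); SVD([r₁ r₂ r₃]) → R = UVᵀ:
  R  [+0.75326 -0.49187 -0.43665]
  R  [+0.58158 +0.80817 +0.09290]
  R  [+0.30719 -0.32392 +0.89482]
t = (-0.06058, +0.03865, +0.61290) m
tr R = 2.456252; θ = arccos((tr R − 1)/2) = 0.755213 rad = 43.270°
axis k = ((R−Rᵀ)₃₂, (R−Rᵀ)₁₃, (R−Rᵀ)₂₁) / (2 sinθ) = (-0.304049, -0.542593, +0.783037)
rvec = θ·k = (-0.229622, -0.409773, +0.591359)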